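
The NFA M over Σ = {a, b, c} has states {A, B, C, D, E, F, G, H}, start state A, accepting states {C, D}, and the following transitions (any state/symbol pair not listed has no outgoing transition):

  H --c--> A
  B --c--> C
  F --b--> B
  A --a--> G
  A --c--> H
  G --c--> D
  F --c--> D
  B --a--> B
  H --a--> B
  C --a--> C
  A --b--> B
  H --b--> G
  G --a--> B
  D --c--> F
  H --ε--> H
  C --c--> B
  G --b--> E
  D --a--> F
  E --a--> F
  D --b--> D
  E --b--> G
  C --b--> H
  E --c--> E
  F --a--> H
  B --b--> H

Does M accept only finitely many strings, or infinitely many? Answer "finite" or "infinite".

State B is reachable from the start and can reach an accepting state, and it lies on the cycle B → B.
Traversing that cycle any number of times yields accepted strings of unbounded length, so the language is infinite.

infinite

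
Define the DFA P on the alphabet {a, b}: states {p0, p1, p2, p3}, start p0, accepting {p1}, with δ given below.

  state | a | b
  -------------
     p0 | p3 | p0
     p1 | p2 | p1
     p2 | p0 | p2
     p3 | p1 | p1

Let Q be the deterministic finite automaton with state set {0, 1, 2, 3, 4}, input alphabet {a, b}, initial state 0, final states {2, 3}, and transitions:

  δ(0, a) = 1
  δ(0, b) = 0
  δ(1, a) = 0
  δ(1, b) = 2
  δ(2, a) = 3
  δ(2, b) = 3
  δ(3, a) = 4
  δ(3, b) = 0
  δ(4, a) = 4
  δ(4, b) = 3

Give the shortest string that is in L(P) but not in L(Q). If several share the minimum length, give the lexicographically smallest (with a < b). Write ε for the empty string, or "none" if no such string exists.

The string aa is accepted by P but not by Q.
No shorter string lies in the difference, and aa is the lexicographically first length-2 string in L(P) \ L(Q).

aa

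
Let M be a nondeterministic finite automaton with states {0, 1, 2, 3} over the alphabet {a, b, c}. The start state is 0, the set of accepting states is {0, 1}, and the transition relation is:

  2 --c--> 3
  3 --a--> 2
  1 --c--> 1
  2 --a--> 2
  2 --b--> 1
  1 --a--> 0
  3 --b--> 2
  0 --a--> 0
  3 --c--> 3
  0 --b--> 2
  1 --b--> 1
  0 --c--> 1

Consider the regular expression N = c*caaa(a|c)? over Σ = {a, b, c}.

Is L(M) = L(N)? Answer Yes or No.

The empty string ε is accepted by M but rejected by N.
So L(M) ≠ L(N).

No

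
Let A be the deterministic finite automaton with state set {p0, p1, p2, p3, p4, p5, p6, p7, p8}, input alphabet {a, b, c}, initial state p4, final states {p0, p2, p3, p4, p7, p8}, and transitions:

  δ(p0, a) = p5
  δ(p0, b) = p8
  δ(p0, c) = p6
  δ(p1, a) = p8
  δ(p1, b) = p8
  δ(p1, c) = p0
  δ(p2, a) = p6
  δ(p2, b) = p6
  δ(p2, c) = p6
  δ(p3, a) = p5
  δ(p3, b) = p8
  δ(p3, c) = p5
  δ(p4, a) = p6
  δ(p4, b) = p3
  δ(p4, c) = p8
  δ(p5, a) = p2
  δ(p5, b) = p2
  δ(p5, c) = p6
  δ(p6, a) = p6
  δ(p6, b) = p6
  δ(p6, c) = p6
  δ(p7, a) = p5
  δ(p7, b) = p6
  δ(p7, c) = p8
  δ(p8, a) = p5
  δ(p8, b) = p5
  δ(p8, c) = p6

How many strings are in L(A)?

16

The useful subgraph on states {p2, p3, p4, p5, p8} is acyclic, so L(A) is finite; the longest accepting path visits 5 useful states, giving maximum string length 4.
Counting accepting paths from p4 by length: 1 of length 0, 2 of length 1, 1 of length 2, 8 of length 3, 4 of length 4. Total 16.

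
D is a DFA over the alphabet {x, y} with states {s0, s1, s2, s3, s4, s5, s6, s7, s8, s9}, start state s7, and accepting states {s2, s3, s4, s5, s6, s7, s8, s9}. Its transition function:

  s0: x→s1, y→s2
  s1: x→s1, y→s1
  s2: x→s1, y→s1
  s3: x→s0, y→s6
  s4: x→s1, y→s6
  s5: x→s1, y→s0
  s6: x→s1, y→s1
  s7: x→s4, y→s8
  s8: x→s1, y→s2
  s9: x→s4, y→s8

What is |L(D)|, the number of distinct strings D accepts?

The useful subgraph on states {s2, s4, s6, s7, s8} is acyclic, so L(D) is finite; the longest accepting path visits 3 useful states, giving maximum string length 2.
Counting accepting paths from s7 by length: 1 of length 0, 2 of length 1, 2 of length 2. Total 5.

5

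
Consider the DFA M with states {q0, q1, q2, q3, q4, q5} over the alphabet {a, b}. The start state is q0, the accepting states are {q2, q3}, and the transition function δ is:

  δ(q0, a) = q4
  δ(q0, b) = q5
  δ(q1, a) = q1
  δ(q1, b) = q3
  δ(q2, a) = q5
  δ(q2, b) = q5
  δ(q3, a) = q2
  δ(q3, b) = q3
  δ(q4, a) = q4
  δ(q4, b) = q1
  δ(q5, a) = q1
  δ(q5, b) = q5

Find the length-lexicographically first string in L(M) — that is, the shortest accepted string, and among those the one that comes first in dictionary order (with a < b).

A breadth-first search from q0 reaches an accepting state first via the path q0 → q4 → q1 → q3 on input abb.
No string of length < 3 is accepted (BFS exhausts all shorter strings without reaching an accepting state), and abb is the lexicographically least accepting string of length 3.

abb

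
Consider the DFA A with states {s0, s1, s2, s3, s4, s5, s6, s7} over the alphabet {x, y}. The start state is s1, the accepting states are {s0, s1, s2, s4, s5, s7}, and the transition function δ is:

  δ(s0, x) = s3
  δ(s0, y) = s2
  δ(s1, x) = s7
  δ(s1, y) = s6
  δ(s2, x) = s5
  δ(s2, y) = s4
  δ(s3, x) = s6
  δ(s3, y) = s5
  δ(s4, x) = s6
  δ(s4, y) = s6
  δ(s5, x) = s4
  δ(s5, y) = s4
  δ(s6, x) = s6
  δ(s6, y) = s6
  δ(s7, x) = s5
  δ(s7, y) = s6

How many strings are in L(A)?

The useful subgraph on states {s1, s4, s5, s7} is acyclic, so L(A) is finite; the longest accepting path visits 4 useful states, giving maximum string length 3.
Counting accepting paths from s1 by length: 1 of length 0, 1 of length 1, 1 of length 2, 2 of length 3. Total 5.

5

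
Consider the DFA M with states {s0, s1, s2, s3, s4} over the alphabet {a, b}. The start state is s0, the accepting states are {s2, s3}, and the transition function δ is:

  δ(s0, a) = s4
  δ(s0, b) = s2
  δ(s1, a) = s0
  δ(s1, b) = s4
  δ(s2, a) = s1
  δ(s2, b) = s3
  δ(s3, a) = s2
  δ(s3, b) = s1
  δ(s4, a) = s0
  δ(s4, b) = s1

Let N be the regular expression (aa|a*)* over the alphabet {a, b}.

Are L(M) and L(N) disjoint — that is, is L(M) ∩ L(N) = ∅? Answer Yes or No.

Yes

Converting the expression N to a DFA (subset construction, then merging equivalent states) gives the minimal DFA with states {n0, n1}, start state n0, accepting states {n0} and transitions n0: a→n0, b→n1; n1: a→n1, b→n1.
Exploring the product automaton M × N from the start pair (s0, n0), following both machines on each input symbol, reaches 7 state pairs: (s0, n0), (s4, n0), (s2, n1), (s1, n1), (s3, n1), (s0, n1), (s4, n1).
M accepts in {s2, s3} and N accepts in {n0}; no reachable pair has both components accepting, so no string drives both machines to acceptance simultaneously and L(M) ∩ L(N) = ∅.
So no string is accepted by both, and the intersection is empty.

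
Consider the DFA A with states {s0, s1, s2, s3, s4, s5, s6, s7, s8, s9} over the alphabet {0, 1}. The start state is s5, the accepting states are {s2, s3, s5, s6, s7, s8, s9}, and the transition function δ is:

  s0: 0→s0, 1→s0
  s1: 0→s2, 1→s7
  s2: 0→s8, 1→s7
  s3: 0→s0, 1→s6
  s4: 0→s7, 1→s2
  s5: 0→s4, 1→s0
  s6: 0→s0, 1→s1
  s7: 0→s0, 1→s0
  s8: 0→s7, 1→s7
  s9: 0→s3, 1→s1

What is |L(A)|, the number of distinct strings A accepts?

The useful subgraph on states {s2, s4, s5, s7, s8} is acyclic, so L(A) is finite; the longest accepting path visits 5 useful states, giving maximum string length 4.
Counting accepting paths from s5 by length: 1 of length 0, 2 of length 2, 2 of length 3, 2 of length 4. Total 7.

7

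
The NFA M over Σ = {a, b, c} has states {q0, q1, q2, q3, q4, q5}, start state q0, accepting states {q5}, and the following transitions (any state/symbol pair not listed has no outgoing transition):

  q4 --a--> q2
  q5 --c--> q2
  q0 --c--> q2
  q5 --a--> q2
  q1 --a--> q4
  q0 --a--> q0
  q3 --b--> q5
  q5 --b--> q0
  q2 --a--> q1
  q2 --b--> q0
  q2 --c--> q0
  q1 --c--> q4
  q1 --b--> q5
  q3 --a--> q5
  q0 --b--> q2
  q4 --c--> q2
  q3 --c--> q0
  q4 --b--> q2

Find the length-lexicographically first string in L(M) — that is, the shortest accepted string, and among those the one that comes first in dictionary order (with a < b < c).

bab

A breadth-first search from q0 reaches an accepting state first via the path q0 → q2 → q1 → q5 on input bab.
No string of length < 3 is accepted (BFS exhausts all shorter strings without reaching an accepting state), and bab is the lexicographically least accepting string of length 3.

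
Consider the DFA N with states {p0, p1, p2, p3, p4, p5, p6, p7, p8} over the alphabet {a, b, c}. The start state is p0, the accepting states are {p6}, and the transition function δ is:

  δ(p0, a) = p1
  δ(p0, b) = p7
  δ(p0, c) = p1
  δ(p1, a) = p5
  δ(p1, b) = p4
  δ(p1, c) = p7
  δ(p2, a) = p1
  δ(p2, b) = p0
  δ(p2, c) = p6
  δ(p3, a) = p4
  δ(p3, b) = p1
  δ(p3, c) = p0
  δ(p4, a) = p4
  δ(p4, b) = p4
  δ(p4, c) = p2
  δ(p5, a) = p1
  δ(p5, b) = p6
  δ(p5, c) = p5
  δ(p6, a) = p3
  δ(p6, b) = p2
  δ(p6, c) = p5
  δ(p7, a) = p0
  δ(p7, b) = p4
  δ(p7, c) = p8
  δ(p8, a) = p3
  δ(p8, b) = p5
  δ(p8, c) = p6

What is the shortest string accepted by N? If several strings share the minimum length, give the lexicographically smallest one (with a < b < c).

aab

A breadth-first search from p0 reaches an accepting state first via the path p0 → p1 → p5 → p6 on input aab.
No string of length < 3 is accepted (BFS exhausts all shorter strings without reaching an accepting state), and aab is the lexicographically least accepting string of length 3.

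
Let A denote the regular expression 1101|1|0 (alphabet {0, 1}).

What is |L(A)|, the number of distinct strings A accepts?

3

The expression has no Kleene star, so L(A) is finite. Expanding the alternatives gives {0, 1, 1101}.
That is 2 of length 1, 1 of length 4: 3 strings in all.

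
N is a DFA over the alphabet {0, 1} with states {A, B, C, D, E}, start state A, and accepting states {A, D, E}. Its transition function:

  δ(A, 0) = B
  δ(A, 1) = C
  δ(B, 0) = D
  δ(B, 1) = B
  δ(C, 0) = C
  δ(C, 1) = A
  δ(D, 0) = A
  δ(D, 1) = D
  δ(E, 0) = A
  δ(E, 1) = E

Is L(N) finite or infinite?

State B is reachable from the start and can reach an accepting state, and it lies on the cycle B → B.
Traversing that cycle any number of times yields accepted strings of unbounded length, so the language is infinite.

infinite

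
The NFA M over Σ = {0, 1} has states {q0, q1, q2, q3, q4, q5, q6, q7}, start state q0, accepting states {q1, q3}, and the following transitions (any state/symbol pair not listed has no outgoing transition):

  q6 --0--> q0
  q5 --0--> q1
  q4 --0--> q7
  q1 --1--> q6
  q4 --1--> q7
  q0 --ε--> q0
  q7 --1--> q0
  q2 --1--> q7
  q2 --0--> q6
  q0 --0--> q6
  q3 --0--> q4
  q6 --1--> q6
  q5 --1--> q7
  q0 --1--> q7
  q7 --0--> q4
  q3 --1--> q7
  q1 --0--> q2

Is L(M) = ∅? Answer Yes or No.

Yes

The states reachable from the start state are {q0, q4, q6, q7}.
None of the accepting states {q1, q3} is reachable, so no string is accepted and L(M) = ∅.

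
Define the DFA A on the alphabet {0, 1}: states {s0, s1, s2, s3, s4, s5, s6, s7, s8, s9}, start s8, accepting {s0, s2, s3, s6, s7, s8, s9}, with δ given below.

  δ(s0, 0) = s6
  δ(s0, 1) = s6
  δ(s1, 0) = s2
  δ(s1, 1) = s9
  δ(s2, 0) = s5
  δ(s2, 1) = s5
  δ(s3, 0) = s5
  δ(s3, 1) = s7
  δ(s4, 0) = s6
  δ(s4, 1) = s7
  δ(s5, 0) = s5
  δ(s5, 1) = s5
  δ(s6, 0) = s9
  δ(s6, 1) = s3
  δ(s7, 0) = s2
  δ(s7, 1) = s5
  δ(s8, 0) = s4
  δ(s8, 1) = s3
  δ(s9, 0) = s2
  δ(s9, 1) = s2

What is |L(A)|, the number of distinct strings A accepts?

The useful subgraph on states {s2, s3, s4, s6, s7, s8, s9} is acyclic, so L(A) is finite; the longest accepting path visits 6 useful states, giving maximum string length 5.
Counting accepting paths from s8 by length: 1 of length 0, 1 of length 1, 3 of length 2, 4 of length 3, 3 of length 4, 1 of length 5. Total 13.

13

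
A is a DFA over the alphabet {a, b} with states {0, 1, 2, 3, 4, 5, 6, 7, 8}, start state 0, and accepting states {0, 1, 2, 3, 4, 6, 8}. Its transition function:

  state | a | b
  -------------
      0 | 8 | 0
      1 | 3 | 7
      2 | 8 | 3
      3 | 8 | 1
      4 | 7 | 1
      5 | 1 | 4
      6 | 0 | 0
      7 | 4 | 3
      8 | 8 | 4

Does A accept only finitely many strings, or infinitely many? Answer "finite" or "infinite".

infinite

State 8 is reachable from the start and can reach an accepting state, and it lies on the cycle 8 → 8.
Traversing that cycle any number of times yields accepted strings of unbounded length, so the language is infinite.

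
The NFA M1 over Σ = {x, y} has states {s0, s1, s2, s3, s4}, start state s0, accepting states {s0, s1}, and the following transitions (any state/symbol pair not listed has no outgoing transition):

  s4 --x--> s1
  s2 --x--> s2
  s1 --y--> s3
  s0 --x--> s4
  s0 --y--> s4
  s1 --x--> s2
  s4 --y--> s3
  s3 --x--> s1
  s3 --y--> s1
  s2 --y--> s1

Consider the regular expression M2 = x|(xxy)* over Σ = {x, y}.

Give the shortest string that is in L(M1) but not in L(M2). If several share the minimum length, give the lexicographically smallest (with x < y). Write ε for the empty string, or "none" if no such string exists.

xx

The string xx is accepted by M1 but not by M2.
No shorter string lies in the difference, and xx is the lexicographically first length-2 string in L(M1) \ L(M2).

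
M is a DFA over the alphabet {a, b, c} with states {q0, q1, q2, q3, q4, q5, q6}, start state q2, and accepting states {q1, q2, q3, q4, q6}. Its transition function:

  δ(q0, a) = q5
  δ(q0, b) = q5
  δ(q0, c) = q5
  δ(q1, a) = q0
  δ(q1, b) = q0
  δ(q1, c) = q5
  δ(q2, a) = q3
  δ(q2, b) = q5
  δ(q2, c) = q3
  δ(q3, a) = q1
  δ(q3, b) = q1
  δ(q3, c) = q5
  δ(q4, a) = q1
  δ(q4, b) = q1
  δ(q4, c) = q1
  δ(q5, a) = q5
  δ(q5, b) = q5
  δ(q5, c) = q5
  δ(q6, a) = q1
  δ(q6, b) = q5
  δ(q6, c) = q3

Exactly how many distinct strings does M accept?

The useful subgraph on states {q1, q2, q3} is acyclic, so L(M) is finite; the longest accepting path visits 3 useful states, giving maximum string length 2.
Counting accepting paths from q2 by length: 1 of length 0, 2 of length 1, 4 of length 2. Total 7.

7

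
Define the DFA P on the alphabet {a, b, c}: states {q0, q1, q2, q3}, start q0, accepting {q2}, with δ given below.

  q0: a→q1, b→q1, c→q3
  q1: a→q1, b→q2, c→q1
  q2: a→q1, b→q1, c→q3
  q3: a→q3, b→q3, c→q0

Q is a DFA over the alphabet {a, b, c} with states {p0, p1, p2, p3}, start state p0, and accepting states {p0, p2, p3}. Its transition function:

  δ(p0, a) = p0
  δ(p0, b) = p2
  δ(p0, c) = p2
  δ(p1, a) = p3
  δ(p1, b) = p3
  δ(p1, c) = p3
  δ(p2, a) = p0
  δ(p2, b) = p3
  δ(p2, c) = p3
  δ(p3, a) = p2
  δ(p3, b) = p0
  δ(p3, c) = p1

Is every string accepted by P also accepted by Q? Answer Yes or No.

Exploring the product automaton P × Q from the start pair (q0, p0), following both machines on each input symbol, reaches 15 state pairs: (q0, p0), (q1, p0), (q1, p2), (q3, p2), (q2, p2), (q2, p3), (q1, p3), (q3, p0), (q3, p3), (q0, p3), (q3, p1), (q2, p0), (q1, p1), (q0, p2), (q0, p1).
P accepts in {q2} and Q accepts in {p0, p2, p3}. The reachable pairs whose P-component is accepting are (q2, p2), (q2, p3), (q2, p0); in each of them the Q-component is accepting too, so the product for L(P) \ L(Q) (P-component accepting, Q-component rejecting) has no reachable accepting pair and the difference is empty.
Hence every string in L(P) is also in L(Q).

Yes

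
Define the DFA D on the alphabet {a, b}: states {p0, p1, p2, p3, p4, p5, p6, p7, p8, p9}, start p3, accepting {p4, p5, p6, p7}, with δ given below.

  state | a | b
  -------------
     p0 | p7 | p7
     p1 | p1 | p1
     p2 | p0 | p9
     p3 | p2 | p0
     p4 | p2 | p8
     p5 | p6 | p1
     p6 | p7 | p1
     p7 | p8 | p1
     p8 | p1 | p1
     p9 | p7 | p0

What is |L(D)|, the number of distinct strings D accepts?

The useful subgraph on states {p0, p2, p3, p7, p9} is acyclic, so L(D) is finite; the longest accepting path visits 5 useful states, giving maximum string length 4.
Counting accepting paths from p3 by length: 2 of length 2, 3 of length 3, 2 of length 4. Total 7.

7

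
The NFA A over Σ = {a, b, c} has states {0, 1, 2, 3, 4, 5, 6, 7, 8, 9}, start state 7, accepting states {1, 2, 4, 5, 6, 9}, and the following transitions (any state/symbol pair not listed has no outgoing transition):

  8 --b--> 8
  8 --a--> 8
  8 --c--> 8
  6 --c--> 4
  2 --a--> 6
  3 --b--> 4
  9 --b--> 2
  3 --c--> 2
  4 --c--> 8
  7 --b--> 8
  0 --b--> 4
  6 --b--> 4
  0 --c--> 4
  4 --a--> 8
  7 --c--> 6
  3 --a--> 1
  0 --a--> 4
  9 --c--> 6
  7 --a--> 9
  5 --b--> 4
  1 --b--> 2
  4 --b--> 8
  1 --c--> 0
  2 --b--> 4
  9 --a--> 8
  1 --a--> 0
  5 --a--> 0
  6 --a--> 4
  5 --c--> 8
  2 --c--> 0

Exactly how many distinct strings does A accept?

18

The useful subgraph on states {0, 2, 4, 6, 7, 9} is acyclic, so L(A) is finite; the longest accepting path visits 5 useful states, giving maximum string length 4.
Counting accepting paths from 7 by length: 2 of length 1, 5 of length 2, 5 of length 3, 6 of length 4. Total 18.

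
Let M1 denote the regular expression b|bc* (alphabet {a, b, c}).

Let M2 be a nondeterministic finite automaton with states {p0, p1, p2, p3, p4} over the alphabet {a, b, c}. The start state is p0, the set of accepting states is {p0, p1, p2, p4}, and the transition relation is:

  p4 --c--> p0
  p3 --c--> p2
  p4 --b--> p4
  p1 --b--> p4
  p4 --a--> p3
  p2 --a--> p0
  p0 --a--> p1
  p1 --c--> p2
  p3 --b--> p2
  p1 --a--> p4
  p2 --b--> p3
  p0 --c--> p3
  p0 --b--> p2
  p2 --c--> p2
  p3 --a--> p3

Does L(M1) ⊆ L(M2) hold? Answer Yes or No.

Converting the expression M1 to a DFA (subset construction, then merging equivalent states) gives the minimal DFA with states {r0, r1, r2}, start state r0, accepting states {r2} and transitions r0: a→r1, b→r2, c→r1; r1: a→r1, b→r1, c→r1; r2: a→r1, b→r1, c→r2.
Exploring the product automaton M1 × M2 from the start pair (r0, p0), following both machines on each input symbol, reaches 7 state pairs: (r0, p0), (r1, p1), (r2, p2), (r1, p3), (r1, p4), (r1, p2), (r1, p0).
M1 accepts in {r2} and M2 accepts in {p0, p1, p2, p4}. The reachable pairs whose M1-component is accepting are (r2, p2); in each of them the M2-component is accepting too, so the product for L(M1) \ L(M2) (M1-component accepting, M2-component rejecting) has no reachable accepting pair and the difference is empty.
Hence every string in L(M1) is also in L(M2).

Yes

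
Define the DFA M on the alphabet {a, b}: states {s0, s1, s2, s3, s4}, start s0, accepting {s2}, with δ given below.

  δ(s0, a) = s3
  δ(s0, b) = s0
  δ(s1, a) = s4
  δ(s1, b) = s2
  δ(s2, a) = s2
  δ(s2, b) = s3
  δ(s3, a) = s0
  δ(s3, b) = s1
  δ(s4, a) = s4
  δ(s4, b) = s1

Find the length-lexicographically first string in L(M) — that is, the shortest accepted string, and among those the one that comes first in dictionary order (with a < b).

abb

A breadth-first search from s0 reaches an accepting state first via the path s0 → s3 → s1 → s2 on input abb.
No string of length < 3 is accepted (BFS exhausts all shorter strings without reaching an accepting state), and abb is the lexicographically least accepting string of length 3.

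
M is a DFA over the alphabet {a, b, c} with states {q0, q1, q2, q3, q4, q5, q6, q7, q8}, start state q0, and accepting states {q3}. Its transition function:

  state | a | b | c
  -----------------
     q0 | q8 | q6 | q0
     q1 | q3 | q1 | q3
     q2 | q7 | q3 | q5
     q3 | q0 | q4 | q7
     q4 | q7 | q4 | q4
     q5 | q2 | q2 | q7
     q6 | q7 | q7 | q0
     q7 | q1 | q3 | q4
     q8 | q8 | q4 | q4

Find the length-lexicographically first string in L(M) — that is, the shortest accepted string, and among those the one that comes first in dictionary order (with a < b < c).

A breadth-first search from q0 reaches an accepting state first via the path q0 → q6 → q7 → q3 on input bab.
No string of length < 3 is accepted (BFS exhausts all shorter strings without reaching an accepting state), and bab is the lexicographically least accepting string of length 3.

bab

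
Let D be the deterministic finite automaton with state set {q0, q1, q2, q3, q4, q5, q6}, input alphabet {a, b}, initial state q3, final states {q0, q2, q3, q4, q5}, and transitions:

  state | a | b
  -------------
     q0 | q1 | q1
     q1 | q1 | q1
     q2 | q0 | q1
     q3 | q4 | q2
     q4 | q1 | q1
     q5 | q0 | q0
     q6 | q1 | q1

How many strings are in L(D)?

The useful subgraph on states {q0, q2, q3, q4} is acyclic, so L(D) is finite; the longest accepting path visits 3 useful states, giving maximum string length 2.
Counting accepting paths from q3 by length: 1 of length 0, 2 of length 1, 1 of length 2. Total 4.

4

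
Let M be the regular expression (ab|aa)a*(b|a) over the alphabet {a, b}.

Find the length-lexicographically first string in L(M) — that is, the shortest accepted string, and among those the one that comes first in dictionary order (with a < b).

By inspection of the expression, no string of length less than 3 matches, and aaa is the lexicographically first match of length 3.

aaa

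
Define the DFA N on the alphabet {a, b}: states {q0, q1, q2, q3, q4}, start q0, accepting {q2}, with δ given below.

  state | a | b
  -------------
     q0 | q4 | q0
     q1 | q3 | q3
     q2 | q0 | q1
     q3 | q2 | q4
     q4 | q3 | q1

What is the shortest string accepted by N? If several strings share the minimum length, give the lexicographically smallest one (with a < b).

aaa

A breadth-first search from q0 reaches an accepting state first via the path q0 → q4 → q3 → q2 on input aaa.
No string of length < 3 is accepted (BFS exhausts all shorter strings without reaching an accepting state), and aaa is the lexicographically least accepting string of length 3.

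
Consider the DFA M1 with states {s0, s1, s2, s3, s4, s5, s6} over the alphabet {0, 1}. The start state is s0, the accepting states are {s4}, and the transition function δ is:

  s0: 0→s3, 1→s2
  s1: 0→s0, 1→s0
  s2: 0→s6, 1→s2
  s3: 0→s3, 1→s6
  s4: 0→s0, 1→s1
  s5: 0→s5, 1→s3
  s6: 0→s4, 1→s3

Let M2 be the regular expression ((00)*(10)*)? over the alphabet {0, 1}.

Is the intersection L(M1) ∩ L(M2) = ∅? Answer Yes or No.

No

The string 0010 is accepted by both M1 and M2.
Hence L(M1) ∩ L(M2) ≠ ∅.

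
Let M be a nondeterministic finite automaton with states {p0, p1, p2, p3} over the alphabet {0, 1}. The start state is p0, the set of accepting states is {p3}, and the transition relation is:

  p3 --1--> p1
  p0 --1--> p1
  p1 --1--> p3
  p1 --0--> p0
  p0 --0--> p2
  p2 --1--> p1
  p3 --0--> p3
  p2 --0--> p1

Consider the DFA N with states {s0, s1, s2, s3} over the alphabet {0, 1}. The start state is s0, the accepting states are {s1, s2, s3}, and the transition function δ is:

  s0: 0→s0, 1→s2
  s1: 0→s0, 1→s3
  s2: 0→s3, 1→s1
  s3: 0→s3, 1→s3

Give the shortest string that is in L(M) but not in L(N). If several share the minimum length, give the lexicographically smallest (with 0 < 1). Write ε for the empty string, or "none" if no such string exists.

110

The string 110 is accepted by M but not by N.
No shorter string lies in the difference, and 110 is the lexicographically first length-3 string in L(M) \ L(N).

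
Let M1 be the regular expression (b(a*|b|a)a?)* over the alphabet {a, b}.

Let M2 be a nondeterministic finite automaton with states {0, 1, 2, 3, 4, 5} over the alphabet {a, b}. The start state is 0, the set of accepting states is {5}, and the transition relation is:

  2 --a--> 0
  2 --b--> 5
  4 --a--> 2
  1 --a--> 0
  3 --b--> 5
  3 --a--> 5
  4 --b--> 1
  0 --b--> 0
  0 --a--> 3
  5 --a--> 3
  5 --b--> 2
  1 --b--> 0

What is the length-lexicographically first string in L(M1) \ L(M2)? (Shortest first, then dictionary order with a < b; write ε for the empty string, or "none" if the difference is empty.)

The empty string ε is accepted by M1 but not by M2.
Since ε is the unique shortest string, it is the required witness.

ε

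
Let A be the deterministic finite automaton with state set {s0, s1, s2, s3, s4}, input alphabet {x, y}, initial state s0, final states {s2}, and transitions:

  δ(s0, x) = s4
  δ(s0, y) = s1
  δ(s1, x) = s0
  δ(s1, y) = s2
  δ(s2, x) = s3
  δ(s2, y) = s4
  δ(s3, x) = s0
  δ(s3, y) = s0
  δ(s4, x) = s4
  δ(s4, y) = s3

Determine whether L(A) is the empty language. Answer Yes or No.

No

The string yy is accepted: the run s0 → s1 → s2 ends in the accepting state s2.
Since at least one string is accepted, L(A) is not empty.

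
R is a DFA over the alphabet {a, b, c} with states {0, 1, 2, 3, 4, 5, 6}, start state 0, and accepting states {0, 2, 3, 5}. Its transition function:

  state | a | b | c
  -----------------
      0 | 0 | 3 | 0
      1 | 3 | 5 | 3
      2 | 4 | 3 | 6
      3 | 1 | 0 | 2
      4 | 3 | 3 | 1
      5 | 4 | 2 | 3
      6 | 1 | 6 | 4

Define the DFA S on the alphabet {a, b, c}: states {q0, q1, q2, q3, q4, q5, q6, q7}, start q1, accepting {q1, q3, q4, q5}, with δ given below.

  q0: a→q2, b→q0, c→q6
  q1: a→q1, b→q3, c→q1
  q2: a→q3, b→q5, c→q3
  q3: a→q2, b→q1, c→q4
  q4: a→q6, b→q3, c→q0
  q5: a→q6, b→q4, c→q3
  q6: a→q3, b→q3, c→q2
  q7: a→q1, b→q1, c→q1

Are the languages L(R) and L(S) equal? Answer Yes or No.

Yes

Exploring the product automaton R × S from the start pair (0, q1), following both machines on each input symbol, reaches 7 state pairs: (0, q1), (3, q3), (1, q2), (2, q4), (5, q5), (4, q6), (6, q0).
R accepts in {0, 2, 3, 5} and S accepts in {q1, q3, q4, q5}. In every reachable pair the two components are either both accepting — (0, q1), (3, q3), (2, q4), (5, q5) — or both non-accepting, so no string is accepted by exactly one of the machines: L(R) \ L(S) and L(S) \ L(R) are both empty.
Hence every string is accepted by R iff it is accepted by S, and the two languages coincide.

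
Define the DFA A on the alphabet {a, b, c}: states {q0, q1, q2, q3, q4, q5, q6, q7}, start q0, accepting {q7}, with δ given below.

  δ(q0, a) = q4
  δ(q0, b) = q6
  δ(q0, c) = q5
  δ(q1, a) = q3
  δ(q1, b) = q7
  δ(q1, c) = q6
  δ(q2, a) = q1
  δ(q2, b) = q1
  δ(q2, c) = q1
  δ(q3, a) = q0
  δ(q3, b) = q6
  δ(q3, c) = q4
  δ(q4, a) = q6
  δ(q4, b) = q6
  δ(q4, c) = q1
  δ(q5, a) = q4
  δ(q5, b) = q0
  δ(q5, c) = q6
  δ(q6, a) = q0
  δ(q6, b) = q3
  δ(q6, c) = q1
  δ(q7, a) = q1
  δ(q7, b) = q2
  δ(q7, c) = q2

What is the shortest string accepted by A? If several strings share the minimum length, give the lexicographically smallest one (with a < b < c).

A breadth-first search from q0 reaches an accepting state first via the path q0 → q4 → q1 → q7 on input acb.
No string of length < 3 is accepted (BFS exhausts all shorter strings without reaching an accepting state), and acb is the lexicographically least accepting string of length 3.

acb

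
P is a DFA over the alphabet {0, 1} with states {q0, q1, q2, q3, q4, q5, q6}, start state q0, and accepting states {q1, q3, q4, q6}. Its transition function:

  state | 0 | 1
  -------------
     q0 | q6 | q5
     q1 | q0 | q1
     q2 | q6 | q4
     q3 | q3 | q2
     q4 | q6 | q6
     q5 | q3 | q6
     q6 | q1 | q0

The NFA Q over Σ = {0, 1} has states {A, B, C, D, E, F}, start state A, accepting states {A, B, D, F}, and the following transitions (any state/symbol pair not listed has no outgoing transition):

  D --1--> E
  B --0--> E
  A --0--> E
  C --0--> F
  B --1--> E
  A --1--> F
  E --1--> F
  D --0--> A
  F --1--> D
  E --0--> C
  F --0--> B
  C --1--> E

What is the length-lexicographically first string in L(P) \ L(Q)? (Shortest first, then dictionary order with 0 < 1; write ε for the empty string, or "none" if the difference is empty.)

The string 0 is accepted by P but not by Q.
No shorter string lies in the difference, and 0 is the lexicographically first length-1 string in L(P) \ L(Q).

0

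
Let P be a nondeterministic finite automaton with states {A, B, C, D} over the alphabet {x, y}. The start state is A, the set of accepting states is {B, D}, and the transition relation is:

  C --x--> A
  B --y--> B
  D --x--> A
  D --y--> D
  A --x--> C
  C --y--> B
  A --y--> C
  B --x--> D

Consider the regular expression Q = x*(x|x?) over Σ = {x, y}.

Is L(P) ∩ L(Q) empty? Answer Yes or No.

Converting the expression Q to a DFA (subset construction, then merging equivalent states) gives the minimal DFA with states {q0, q1}, start state q0, accepting states {q0} and transitions q0: x→q0, y→q1; q1: x→q1, y→q1.
Exploring the product automaton P × Q from the start pair (A, q0), following both machines on each input symbol, reaches 6 state pairs: (A, q0), (C, q0), (C, q1), (B, q1), (A, q1), (D, q1).
P accepts in {B, D} and Q accepts in {q0}; no reachable pair has both components accepting, so no string drives both machines to acceptance simultaneously and L(P) ∩ L(Q) = ∅.
So no string is accepted by both, and the intersection is empty.

Yes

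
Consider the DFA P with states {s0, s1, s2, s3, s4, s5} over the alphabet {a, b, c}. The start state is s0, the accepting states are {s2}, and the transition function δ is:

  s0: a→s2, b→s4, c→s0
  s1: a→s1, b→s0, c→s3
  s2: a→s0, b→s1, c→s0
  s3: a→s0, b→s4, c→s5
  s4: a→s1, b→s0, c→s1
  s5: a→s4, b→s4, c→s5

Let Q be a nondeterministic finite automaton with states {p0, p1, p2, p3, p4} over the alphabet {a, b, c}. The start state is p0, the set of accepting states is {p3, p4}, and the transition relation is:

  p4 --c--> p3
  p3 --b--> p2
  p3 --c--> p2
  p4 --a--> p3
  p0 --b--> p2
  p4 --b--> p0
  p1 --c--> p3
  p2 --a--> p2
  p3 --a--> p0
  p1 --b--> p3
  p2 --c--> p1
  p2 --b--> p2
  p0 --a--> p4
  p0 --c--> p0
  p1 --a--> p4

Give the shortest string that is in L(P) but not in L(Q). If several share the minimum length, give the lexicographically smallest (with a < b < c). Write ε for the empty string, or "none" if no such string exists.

aaa

The string aaa is accepted by P but not by Q.
No shorter string lies in the difference, and aaa is the lexicographically first length-3 string in L(P) \ L(Q).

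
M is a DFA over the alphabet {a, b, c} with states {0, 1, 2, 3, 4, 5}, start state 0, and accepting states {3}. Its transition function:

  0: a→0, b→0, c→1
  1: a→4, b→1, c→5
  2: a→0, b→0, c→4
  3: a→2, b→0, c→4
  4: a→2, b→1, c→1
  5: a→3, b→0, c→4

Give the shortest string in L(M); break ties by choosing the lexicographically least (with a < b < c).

cca

A breadth-first search from 0 reaches an accepting state first via the path 0 → 1 → 5 → 3 on input cca.
No string of length < 3 is accepted (BFS exhausts all shorter strings without reaching an accepting state), and cca is the lexicographically least accepting string of length 3.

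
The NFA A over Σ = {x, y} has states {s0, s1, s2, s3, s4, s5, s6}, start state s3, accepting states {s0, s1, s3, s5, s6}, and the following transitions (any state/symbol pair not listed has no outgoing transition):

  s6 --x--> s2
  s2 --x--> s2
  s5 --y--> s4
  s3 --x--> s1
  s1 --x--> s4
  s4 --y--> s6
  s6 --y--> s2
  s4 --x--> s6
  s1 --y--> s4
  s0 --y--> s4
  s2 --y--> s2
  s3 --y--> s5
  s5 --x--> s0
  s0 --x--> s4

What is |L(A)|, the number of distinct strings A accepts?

14

The useful subgraph on states {s0, s1, s3, s4, s5, s6} is acyclic, so L(A) is finite; the longest accepting path visits 5 useful states, giving maximum string length 4.
Counting accepting paths from s3 by length: 1 of length 0, 2 of length 1, 1 of length 2, 6 of length 3, 4 of length 4. Total 14.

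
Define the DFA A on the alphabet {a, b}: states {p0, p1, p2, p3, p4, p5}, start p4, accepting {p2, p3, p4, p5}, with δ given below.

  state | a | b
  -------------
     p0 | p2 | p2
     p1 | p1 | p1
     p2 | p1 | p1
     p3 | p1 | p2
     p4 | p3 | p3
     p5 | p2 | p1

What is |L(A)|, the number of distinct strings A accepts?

The useful subgraph on states {p2, p3, p4} is acyclic, so L(A) is finite; the longest accepting path visits 3 useful states, giving maximum string length 2.
Counting accepting paths from p4 by length: 1 of length 0, 2 of length 1, 2 of length 2. Total 5.

5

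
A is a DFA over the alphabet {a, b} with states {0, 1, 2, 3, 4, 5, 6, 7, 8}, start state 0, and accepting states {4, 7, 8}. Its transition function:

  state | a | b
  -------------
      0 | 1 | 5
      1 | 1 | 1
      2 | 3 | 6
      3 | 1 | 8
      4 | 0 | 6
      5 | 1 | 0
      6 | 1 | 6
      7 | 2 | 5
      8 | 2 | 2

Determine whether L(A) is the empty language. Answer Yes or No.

The states reachable from the start state are {0, 1, 5}.
None of the accepting states {4, 7, 8} is reachable, so no string is accepted and L(A) = ∅.

Yes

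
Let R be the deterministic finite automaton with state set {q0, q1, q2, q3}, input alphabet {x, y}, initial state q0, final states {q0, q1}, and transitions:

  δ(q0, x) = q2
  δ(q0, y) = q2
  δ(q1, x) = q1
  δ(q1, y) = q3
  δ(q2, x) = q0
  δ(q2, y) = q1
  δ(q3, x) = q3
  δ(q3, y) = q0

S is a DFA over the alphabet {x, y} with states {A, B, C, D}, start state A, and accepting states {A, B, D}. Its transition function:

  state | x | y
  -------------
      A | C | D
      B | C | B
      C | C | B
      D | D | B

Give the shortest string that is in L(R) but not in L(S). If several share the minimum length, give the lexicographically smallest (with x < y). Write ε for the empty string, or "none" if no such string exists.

xx

The string xx is accepted by R but not by S.
No shorter string lies in the difference, and xx is the lexicographically first length-2 string in L(R) \ L(S).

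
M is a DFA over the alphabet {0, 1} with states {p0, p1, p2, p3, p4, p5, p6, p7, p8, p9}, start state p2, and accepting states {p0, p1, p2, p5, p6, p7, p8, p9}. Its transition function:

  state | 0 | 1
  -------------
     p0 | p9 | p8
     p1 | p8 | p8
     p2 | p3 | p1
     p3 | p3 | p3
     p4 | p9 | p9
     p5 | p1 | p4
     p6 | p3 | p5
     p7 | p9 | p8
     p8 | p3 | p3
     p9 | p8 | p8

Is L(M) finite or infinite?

finite

The useful states (reachable from p2 and able to reach an accepting state) are {p1, p2, p8}.
Restricted to these states the transition graph has no cycle, so every accepting path has bounded length and L is finite.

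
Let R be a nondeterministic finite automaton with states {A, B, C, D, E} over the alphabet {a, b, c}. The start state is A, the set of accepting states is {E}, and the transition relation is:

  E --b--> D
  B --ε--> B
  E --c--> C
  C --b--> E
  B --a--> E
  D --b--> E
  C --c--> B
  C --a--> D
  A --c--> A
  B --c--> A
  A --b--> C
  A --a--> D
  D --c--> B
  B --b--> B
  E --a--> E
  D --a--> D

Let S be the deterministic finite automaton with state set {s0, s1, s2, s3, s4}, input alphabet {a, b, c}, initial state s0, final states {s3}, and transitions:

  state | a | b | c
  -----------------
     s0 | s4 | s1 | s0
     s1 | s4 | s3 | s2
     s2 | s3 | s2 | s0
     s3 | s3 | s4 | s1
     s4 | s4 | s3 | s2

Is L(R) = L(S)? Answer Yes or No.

Exploring the product automaton R × S from the start pair (A, s0), following both machines on each input symbol, reaches 5 state pairs: (A, s0), (D, s4), (C, s1), (E, s3), (B, s2).
R accepts in {E} and S accepts in {s3}. In every reachable pair the two components are either both accepting — (E, s3) — or both non-accepting, so no string is accepted by exactly one of the machines: L(R) \ L(S) and L(S) \ L(R) are both empty.
Hence every string is accepted by R iff it is accepted by S, and the two languages coincide.

Yes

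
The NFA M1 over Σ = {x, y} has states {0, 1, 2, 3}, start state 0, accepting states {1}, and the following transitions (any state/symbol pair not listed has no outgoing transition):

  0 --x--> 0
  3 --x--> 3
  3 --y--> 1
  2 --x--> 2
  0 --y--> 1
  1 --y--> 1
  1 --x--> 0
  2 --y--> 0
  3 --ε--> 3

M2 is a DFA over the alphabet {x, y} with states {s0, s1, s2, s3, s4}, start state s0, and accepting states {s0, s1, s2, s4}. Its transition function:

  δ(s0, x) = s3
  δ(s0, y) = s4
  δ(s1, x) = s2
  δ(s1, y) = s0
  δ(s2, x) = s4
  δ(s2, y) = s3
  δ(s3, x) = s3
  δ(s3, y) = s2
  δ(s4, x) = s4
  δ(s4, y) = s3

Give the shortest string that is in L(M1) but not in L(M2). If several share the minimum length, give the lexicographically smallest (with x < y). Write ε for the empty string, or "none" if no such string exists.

yy

The string yy is accepted by M1 but not by M2.
No shorter string lies in the difference, and yy is the lexicographically first length-2 string in L(M1) \ L(M2).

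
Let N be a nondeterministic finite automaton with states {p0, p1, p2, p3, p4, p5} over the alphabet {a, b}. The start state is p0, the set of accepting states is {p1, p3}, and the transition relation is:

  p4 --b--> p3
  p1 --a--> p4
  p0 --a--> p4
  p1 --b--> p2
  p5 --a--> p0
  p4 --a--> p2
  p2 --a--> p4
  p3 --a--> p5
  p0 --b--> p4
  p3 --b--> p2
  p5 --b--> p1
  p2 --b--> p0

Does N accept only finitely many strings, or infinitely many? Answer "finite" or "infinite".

State p0 is reachable from the start and can reach an accepting state, and it lies on the cycle p0 → p4 → p2 → p0.
Traversing that cycle any number of times yields accepted strings of unbounded length, so the language is infinite.

infinite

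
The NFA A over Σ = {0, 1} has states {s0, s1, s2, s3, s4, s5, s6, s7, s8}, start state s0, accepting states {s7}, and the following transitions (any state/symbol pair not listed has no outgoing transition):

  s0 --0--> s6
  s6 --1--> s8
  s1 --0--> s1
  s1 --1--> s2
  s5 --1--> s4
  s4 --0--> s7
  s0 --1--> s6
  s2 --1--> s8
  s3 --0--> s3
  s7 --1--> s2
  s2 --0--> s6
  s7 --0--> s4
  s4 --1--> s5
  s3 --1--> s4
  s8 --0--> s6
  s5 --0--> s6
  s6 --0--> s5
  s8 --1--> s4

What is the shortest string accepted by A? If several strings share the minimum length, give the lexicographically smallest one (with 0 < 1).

0010

A breadth-first search from s0 reaches an accepting state first via the path s0 → s6 → s5 → s4 → s7 on input 0010.
No string of length < 4 is accepted (BFS exhausts all shorter strings without reaching an accepting state), and 0010 is the lexicographically least accepting string of length 4.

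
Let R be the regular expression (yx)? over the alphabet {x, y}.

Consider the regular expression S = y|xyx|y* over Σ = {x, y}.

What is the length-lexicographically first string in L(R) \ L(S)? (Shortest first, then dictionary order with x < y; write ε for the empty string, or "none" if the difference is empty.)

yx

The string yx is accepted by R but not by S.
No shorter string lies in the difference, and yx is the lexicographically first length-2 string in L(R) \ L(S).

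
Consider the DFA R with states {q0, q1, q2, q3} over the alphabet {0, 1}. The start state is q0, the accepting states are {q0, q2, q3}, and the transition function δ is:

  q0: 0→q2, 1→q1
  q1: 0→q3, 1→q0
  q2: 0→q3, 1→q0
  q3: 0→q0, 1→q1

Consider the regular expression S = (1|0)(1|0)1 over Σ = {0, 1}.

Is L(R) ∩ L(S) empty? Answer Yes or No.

Yes

Converting the expression S to a DFA (subset construction, then merging equivalent states) gives the minimal DFA with states {s0, s1, s2, s3, s4}, start state s0, accepting states {s4} and transitions s0: 0→s1, 1→s1; s1: 0→s2, 1→s2; s2: 0→s3, 1→s4; s3: 0→s3, 1→s3; s4: 0→s3, 1→s3.
Exploring the product automaton R × S from the start pair (q0, s0), following both machines on each input symbol, reaches 10 state pairs: (q0, s0), (q2, s1), (q1, s1), (q3, s2), (q0, s2), (q0, s3), (q1, s4), (q2, s3), (q1, s3), (q3, s3).
R accepts in {q0, q2, q3} and S accepts in {s4}; no reachable pair has both components accepting, so no string drives both machines to acceptance simultaneously and L(R) ∩ L(S) = ∅.
So no string is accepted by both, and the intersection is empty.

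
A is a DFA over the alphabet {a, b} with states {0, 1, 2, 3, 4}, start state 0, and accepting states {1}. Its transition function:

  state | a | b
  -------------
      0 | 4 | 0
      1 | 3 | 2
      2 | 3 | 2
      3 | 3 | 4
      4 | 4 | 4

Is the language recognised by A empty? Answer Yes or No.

The states reachable from the start state are {0, 4}.
None of the accepting states {1} is reachable, so no string is accepted and L(A) = ∅.

Yes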